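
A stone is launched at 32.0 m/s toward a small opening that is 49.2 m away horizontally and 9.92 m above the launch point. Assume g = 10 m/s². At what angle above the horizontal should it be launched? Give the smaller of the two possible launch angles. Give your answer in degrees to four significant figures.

26.68°

Trajectory: y = x tanθ − g x² (1 + tan²θ)/(2v₀²). With x = 49.2, y = 9.92, v₀ = 32.0, g = 10.0:
11.82 tan²θ − 49.2 tanθ + (21.74) = 0.
tanθ = [49.2 ± √(49.2² − 4 × 11.82 × (21.74))] / (2 × 11.82) = (49.2 ± 37.32) / 23.64, giving tanθ = 0.5025 or 3.660.
θ = 26.68° or 74.72°; the smaller is 26.68°.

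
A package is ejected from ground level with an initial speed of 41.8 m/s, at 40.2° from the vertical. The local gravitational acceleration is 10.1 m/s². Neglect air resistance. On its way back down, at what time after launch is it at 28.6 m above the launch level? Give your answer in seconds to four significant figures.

Horizontal component vₓ = 41.80 sin 40.2° = 26.98 m/s; vertical v_y0 = 41.80 cos 40.2° = 31.93 m/s.
Height y(t) = 31.93 t − 5.050 t² = 28.6 gives 5.050 t² − 31.93 t + 28.6 = 0.
Quadratic formula: t = (31.93 ± √441.59) / 10.1 = (31.93 ± 21.01) / 10.1 → t = 1.080 s or 5.242 s.
The descending-branch root is 5.242 s.

5.242 s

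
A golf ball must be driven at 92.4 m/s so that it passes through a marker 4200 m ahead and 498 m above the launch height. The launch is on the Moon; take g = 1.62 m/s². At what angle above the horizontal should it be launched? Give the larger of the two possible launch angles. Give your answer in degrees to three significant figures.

60.7°

Trajectory: y = x tanθ − g x² (1 + tan²θ)/(2v₀²). With x = 4200, y = 498, v₀ = 92.4, g = 1.62:
1674 tan²θ − 4200 tanθ + (2172) = 0.
tanθ = [4200 ± √(4200² − 4 × 1674 × (2172))] / (2 × 1674) = (4200 ± 1762) / 3347, giving tanθ = 0.7285 or 1.781.
θ = 36.07° or 60.69°; the larger is 60.69°.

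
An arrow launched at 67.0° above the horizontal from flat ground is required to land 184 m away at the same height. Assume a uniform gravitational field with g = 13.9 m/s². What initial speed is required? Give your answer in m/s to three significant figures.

59.6 m/s

On level ground R = v₀² sin 2θ / g ⇒ v₀ = √(gR / sin 2θ).
v₀ = √(13.9 × 184 / sin 134.0°) = √(2558 / 0.7193) = √3555.5 = 59.63 m/s.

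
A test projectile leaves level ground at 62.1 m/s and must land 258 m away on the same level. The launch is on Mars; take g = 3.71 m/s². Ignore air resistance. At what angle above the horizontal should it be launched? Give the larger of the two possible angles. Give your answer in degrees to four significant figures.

82.81°

From R = (v₀²/g) sin 2θ: sin 2θ = 3.71 × 258 / 3856.4 = 0.2482.
2θ = 14.37° or 180° − 14.37° = 165.6°, so θ = 7.186° or 82.81°.
The larger angle is 82.81°.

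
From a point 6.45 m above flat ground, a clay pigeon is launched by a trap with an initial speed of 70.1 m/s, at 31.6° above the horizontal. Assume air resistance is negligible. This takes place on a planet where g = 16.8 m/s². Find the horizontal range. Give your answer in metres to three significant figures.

Horizontal component vₓ = 70.10 cos 31.6° = 59.71 m/s; vertical v_y0 = 70.10 sin 31.6° = 36.73 m/s.
The projectile lands when y = 6.45 + (36.73) t − ½·16.8·t² = 0. Positive root: t = (36.73 + √(36.73² + 2·16.8·6.45)) / 16.8 = (36.73 + 39.57) / 16.8 = 4.542 s.
Horizontal distance: R = vₓ t = 59.71 × 4.542 = 271.2 m.

271 m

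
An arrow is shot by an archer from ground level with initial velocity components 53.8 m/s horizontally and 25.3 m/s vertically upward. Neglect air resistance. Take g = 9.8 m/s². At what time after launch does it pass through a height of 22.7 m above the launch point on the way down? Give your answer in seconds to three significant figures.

Set y = v_y0 t − ½ g t² = 22.7: 4.900 t² − 25.30 t + 22.7 = 0.
Quadratic formula: t = (25.30 ± √195.17) / 9.80 = (25.30 ± 13.97) / 9.80 → t = 1.156 s or 4.007 s.
The descending-branch root is 4.007 s.

4.01 s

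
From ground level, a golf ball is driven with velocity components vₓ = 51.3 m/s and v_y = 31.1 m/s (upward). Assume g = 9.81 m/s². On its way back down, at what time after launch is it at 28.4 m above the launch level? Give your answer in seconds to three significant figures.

5.23 s

Height y(t) = 31.10 t − 4.905 t² = 28.4 gives 4.905 t² − 31.10 t + 28.4 = 0.
Quadratic formula: t = (31.10 ± √410.00) / 9.81 = (31.10 ± 20.25) / 9.81 → t = 1.106 s or 5.234 s.
The descending-branch root is 5.234 s.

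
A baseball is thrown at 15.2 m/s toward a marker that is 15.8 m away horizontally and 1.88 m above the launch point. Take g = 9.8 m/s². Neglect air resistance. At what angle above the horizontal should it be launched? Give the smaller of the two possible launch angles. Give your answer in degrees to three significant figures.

Trajectory: y = x tanθ − g x² (1 + tan²θ)/(2v₀²). With x = 15.8, y = 1.88, v₀ = 15.2, g = 9.80:
5.294 tan²θ − 15.8 tanθ + (7.174) = 0.
tanθ = [15.8 ± √(15.8² − 4 × 5.294 × (7.174))] / (2 × 5.294) = (15.8 ± 9.884) / 10.59, giving tanθ = 0.5587 or 2.426.
θ = 29.19° or 67.59°; the smaller is 29.19°.

29.2°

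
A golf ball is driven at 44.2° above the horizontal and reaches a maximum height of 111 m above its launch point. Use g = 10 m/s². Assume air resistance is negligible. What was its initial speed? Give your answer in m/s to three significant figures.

67.6 m/s

At the peak v_y = 0, so v_y0 = √(2gH) = √(2 × 10.0 × 111) = 47.12 m/s.
v_y0 = v₀ sin θ ⇒ v₀ = 47.12 / sin 44.2° = 67.58 m/s.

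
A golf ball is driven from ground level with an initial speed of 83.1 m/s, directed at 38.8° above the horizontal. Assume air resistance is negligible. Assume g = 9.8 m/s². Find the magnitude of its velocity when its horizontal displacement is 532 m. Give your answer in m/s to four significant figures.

70.73 m/s

Resolve: vₓ = 83.10 cos 38.8° = 64.76 m/s and v_y0 = 83.10 sin 38.8° = 52.07 m/s.
Time to reach x = 532 m: t = x/vₓ = 532/64.76 = 8.215 s.
Vertical velocity there: v_y = v_y0 − g t = 52.07 − 9.80 × 8.215 = −28.43 m/s.
Speed: √(vₓ² + v_y²) = √(64.76² + 28.43²) = 70.73 m/s.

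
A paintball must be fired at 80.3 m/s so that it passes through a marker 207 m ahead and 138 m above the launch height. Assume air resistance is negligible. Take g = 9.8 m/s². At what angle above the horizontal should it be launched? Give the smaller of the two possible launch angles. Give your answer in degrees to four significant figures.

Trajectory: y = x tanθ − g x² (1 + tan²θ)/(2v₀²). With x = 207, y = 138, v₀ = 80.3, g = 9.80:
32.56 tan²θ − 207 tanθ + (170.6) = 0.
tanθ = [207 ± √(207² − 4 × 32.56 × (170.6))] / (2 × 32.56) = (207 ± 143.6) / 65.12, giving tanθ = 0.9728 or 5.384.
θ = 44.21° or 79.48°; the smaller is 44.21°.

44.21°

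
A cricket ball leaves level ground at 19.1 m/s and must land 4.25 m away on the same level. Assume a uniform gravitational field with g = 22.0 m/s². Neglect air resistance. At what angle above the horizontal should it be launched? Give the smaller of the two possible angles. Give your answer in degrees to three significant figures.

7.43°

From R = (v₀²/g) sin 2θ: sin 2θ = 22.0 × 4.25 / 364.81 = 0.2563.
2θ = 14.85° or 180° − 14.85° = 165.1°, so θ = 7.425° or 82.57°.
The smaller angle is 7.425°.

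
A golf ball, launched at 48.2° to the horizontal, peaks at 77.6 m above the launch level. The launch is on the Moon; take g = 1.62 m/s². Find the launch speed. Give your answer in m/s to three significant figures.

At the peak v_y = 0, so v_y0 = √(2gH) = √(2 × 1.62 × 77.6) = 15.86 m/s.
v_y0 = v₀ sin θ ⇒ v₀ = 15.86 / sin 48.2° = 21.27 m/s.

21.3 m/s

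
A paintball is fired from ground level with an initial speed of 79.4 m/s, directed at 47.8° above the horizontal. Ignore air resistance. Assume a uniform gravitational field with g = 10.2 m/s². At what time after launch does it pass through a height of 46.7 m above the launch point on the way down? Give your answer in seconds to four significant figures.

Components: vₓ = 79.40 cos 47.8° = 53.33 m/s, v_y0 = 79.40 sin 47.8° = 58.82 m/s.
Set y = v_y0 t − ½ g t² = 46.7: 5.100 t² − 58.82 t + 46.7 = 0.
Quadratic formula: t = (58.82 ± √2507.1) / 10.2 = (58.82 ± 50.07) / 10.2 → t = 0.8577 s or 10.68 s.
The descending-branch root is 10.68 s.

10.68 s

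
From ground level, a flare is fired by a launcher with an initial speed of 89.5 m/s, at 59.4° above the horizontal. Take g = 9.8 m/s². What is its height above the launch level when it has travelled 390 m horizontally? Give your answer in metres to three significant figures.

Horizontal component vₓ = 89.50 cos 59.4° = 45.56 m/s; vertical v_y0 = 89.50 sin 59.4° = 77.04 m/s.
Time to reach x = 390 m: t = x/vₓ = 390/45.56 = 8.560 s.
Height: y = v_y0 t − ½ g t² = 77.04 × 8.560 − 4.900 × 8.560² = 659.5 − 359.1 = 300.4 m.

300 m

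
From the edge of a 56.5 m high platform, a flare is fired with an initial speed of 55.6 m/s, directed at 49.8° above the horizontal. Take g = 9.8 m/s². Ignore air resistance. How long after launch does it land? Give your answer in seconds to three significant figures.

Resolve: vₓ = 55.60 cos 49.8° = 35.89 m/s and v_y0 = 55.60 sin 49.8° = 42.47 m/s.
Vertical motion (up positive, ground at y = 0): 4.900 t² − (42.47) t − 56.5 = 0, so t = (42.47 + √(42.47² + 2·9.80·56.5)) / 9.80 = (42.47 + 53.95) / 9.80 = 9.839 s.

9.84 s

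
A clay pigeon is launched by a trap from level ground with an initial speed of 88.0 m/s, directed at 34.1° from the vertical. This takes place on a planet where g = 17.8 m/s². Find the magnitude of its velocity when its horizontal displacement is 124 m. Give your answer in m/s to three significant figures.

56.8 m/s

Horizontal component vₓ = 88.00 sin 34.1° = 49.34 m/s; vertical v_y0 = 88.00 cos 34.1° = 72.87 m/s.
x = vₓ t ⇒ t = 124/49.34 = 2.513 s.
Vertical velocity there: v_y = v_y0 − g t = 72.87 − 17.8 × 2.513 = 28.13 m/s.
Speed: √(vₓ² + v_y²) = √(49.34² + 28.13²) = 56.79 m/s.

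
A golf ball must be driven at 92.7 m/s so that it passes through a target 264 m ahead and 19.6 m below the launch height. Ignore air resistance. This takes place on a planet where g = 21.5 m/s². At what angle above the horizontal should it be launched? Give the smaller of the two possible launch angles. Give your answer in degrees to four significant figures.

15.77°

Trajectory: y = x tanθ − g x² (1 + tan²θ)/(2v₀²). With x = 264, y = −19.6, v₀ = 92.7, g = 21.5:
87.19 tan²θ − 264 tanθ + (67.59) = 0.
tanθ = [264 ± √(264² − 4 × 87.19 × (67.59))] / (2 × 87.19) = (264 ± 214.8) / 174.4, giving tanθ = 0.2823 or 2.746.
θ = 15.77° or 69.99°; the smaller is 15.77°.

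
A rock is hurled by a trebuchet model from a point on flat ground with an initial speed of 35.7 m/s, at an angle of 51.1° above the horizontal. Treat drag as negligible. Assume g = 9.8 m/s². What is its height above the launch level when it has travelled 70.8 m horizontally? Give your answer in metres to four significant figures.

38.87 m

Components: vₓ = 35.70 cos 51.1° = 22.42 m/s, v_y0 = 35.70 sin 51.1° = 27.78 m/s.
At x = 70.8 m, t = x/vₓ = 70.8/22.42 = 3.158 s.
Height: y = v_y0 t − ½ g t² = 27.78 × 3.158 − 4.900 × 3.158² = 87.74 − 48.87 = 38.87 m.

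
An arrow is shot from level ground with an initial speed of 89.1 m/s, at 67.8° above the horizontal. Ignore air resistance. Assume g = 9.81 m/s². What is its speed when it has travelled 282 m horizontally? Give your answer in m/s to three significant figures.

Components: vₓ = 89.10 cos 67.8° = 33.67 m/s, v_y0 = 89.10 sin 67.8° = 82.50 m/s.
At x = 282 m, t = x/vₓ = 282/33.67 = 8.376 s.
Vertical velocity there: v_y = v_y0 − g t = 82.50 − 9.81 × 8.376 = 0.3216 m/s.
Speed: √(vₓ² + v_y²) = √(33.67² + 0.3216²) = 33.67 m/s.

33.7 m/s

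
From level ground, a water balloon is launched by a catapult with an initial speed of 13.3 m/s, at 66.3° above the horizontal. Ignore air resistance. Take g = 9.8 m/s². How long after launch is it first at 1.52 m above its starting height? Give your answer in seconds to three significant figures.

0.132 s

vₓ = 13.30 cos 66.3° = 5.346 m/s; v_y0 = 13.30 sin 66.3° = 12.18 m/s.
Set y = v_y0 t − ½ g t² = 1.52: 4.900 t² − 12.18 t + 1.52 = 0.
Quadratic formula: t = (12.18 ± √118.52) / 9.80 = (12.18 ± 10.89) / 9.80 → t = 0.1318 s or 2.354 s.
The first (ascending) time is 0.1318 s.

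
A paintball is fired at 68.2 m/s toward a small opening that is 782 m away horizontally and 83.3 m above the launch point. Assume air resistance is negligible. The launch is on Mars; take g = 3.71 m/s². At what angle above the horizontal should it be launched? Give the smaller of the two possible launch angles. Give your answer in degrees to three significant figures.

Trajectory: y = x tanθ − g x² (1 + tan²θ)/(2v₀²). With x = 782, y = 83.3, v₀ = 68.2, g = 3.71:
243.9 tan²θ − 782 tanθ + (327.2) = 0.
tanθ = [782 ± √(782² − 4 × 243.9 × (327.2))] / (2 × 243.9) = (782 ± 540.7) / 487.8, giving tanθ = 0.4947 or 2.712.
θ = 26.32° or 69.76°; the smaller is 26.32°.

26.3°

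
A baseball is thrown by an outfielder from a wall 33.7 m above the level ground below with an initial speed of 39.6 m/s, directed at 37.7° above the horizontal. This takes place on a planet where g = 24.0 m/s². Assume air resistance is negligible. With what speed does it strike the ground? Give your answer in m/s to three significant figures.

Horizontal component vₓ = 39.60 cos 37.7° = 31.33 m/s; vertical v_y0 = 39.60 sin 37.7° = 24.22 m/s.
Vertical motion (up positive, ground at y = 0): 12.00 t² − (24.22) t − 33.7 = 0, so t = (24.22 + √(24.22² + 2·24.0·33.7)) / 24.0 = (24.22 + 46.95) / 24.0 = 2.965 s.
Vertical velocity at impact: v_y = v_y0 − g t = 24.22 − 24.0 × 2.965 = −46.95 m/s.
Speed: |v| = √(vₓ² + v_y²) = √(31.33² + 46.95²) = 56.44 m/s.

56.4 m/s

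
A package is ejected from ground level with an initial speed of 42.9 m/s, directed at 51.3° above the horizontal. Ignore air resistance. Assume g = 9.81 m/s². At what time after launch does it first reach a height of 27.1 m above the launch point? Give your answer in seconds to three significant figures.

0.938 s

vₓ = 42.90 cos 51.3° = 26.82 m/s; v_y0 = 42.90 sin 51.3° = 33.48 m/s.
Height y(t) = 33.48 t − 4.905 t² = 27.1 gives 4.905 t² − 33.48 t + 27.1 = 0.
Quadratic formula: t = (33.48 ± √589.24) / 9.81 = (33.48 ± 24.27) / 9.81 → t = 0.9385 s or 5.887 s.
The first (ascending) time is 0.9385 s.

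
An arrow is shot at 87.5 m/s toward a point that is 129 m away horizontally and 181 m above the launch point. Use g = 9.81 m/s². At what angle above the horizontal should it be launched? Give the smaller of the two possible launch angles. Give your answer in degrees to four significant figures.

60.03°

Trajectory: y = x tanθ − g x² (1 + tan²θ)/(2v₀²). With x = 129, y = 181, v₀ = 87.5, g = 9.81:
10.66 tan²θ − 129 tanθ + (191.7) = 0.
tanθ = [129 ± √(129² − 4 × 10.66 × (191.7))] / (2 × 10.66) = (129 ± 92.02) / 21.32, giving tanθ = 1.734 or 10.37.
θ = 60.03° or 84.49°; the smaller is 60.03°.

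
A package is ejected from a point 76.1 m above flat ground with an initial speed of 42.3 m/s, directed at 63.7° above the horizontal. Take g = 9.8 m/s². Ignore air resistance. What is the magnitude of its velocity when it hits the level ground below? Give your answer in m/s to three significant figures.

57.3 m/s

Components: vₓ = 42.30 cos 63.7° = 18.74 m/s, v_y0 = 42.30 sin 63.7° = 37.92 m/s.
With up positive and y = 0 at the ground: y(t) = 76.1 + (37.92) t − 4.900 t². Setting y = 0 and taking the positive root: t = [37.92 + √(37.92² + 2·9.80·76.1)] / 9.80 = (37.92 + 54.13) / 9.80 = 9.393 s.
Vertical velocity at impact: v_y = v_y0 − g t = 37.92 − 9.80 × 9.393 = −54.13 m/s.
Speed: |v| = √(vₓ² + v_y²) = √(18.74² + 54.13²) = 57.28 m/s.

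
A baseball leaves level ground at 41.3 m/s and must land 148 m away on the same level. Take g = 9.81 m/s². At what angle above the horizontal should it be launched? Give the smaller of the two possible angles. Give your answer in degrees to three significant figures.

29.2°

Level-ground range R = v₀² sin(2θ)/g ⇒ sin(2θ) = gR/v₀² = 9.81 × 148 / 41.3² = 0.8512.
2θ = 58.34° or 180° − 58.34° = 121.7°, so θ = 29.17° or 60.83°.
The smaller angle is 29.17°.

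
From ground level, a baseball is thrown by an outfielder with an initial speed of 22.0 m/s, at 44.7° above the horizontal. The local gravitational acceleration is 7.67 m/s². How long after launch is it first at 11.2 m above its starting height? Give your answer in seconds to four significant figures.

Resolve: vₓ = 22.00 cos 44.7° = 15.64 m/s and v_y0 = 22.00 sin 44.7° = 15.47 m/s.
Require v_y0 t − ½ g t² = 11.2, i.e. 3.835 t² − 15.47 t + 11.2 = 0.
Quadratic formula: t = (15.47 ± √67.658) / 7.67 = (15.47 ± 8.225) / 7.67 → t = 0.9451 s or 3.090 s.
The first (ascending) time is 0.9451 s.

0.9451 s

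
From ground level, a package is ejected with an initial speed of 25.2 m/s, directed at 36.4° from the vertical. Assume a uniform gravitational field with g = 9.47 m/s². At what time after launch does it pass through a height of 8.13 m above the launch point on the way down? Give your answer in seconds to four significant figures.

3.836 s

vₓ = 25.20 sin 36.4° = 14.95 m/s; v_y0 = 25.20 cos 36.4° = 20.28 m/s.
Require v_y0 t − ½ g t² = 8.13, i.e. 4.735 t² − 20.28 t + 8.13 = 0.
Quadratic formula: t = (20.28 ± √257.43) / 9.47 = (20.28 ± 16.04) / 9.47 → t = 0.4476 s or 3.836 s.
The descending-branch root is 3.836 s.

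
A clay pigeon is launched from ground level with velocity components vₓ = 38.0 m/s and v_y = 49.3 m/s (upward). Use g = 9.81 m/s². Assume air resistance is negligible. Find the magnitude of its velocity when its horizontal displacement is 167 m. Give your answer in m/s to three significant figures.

38.5 m/s

Time to reach x = 167 m: t = x/vₓ = 167/38.00 = 4.395 s.
Vertical velocity there: v_y = v_y0 − g t = 49.30 − 9.81 × 4.395 = 6.188 m/s.
Speed: √(vₓ² + v_y²) = √(38.00² + 6.188²) = 38.50 m/s.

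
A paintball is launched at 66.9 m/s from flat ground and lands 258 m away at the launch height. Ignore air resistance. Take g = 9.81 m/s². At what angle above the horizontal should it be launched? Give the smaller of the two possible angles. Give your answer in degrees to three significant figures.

17.2°

Level-ground range R = v₀² sin(2θ)/g ⇒ sin(2θ) = gR/v₀² = 9.81 × 258 / 66.9² = 0.5655.
2θ = 34.44° or 180° − 34.44° = 145.6°, so θ = 17.22° or 72.78°.
The smaller angle is 17.22°.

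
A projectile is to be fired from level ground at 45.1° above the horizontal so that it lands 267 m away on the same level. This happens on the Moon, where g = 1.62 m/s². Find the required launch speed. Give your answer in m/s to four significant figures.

20.80 m/s

From R = (v₀² / g) sin 2θ: v₀ = √(gR / sin 2θ).
v₀ = √(1.62 × 267 / sin 90.20°) = √(432.5 / 1.0000) = √432.54 = 20.80 m/s.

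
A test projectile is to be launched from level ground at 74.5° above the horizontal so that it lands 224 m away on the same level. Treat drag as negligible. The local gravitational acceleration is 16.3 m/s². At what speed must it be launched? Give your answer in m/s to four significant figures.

84.20 m/s

From R = (v₀² / g) sin 2θ: v₀ = √(gR / sin 2θ).
v₀ = √(16.3 × 224 / sin 149.0°) = √(3651 / 0.5150) = √7089.2 = 84.20 m/s.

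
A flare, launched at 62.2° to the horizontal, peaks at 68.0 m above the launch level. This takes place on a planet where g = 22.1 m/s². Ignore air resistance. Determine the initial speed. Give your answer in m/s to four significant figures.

At the peak v_y = 0, so v_y0 = √(2gH) = √(2 × 22.1 × 68.0) = 54.82 m/s.
v_y0 = v₀ sin θ ⇒ v₀ = 54.82 / sin 62.2° = 61.98 m/s.

61.98 m/s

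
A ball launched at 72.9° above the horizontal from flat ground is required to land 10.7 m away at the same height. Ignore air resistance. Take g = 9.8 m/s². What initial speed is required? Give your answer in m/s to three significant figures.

13.7 m/s

On level ground R = v₀² sin 2θ / g ⇒ v₀ = √(gR / sin 2θ).
v₀ = √(9.80 × 10.7 / sin 145.8°) = √(104.9 / 0.5621) = √186.56 = 13.66 m/s.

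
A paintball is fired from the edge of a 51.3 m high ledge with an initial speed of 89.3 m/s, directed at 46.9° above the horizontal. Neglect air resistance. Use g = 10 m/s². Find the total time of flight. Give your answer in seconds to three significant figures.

13.8 s

Horizontal component vₓ = 89.30 cos 46.9° = 61.02 m/s; vertical v_y0 = 89.30 sin 46.9° = 65.20 m/s.
The projectile lands when y = 51.3 + (65.20) t − ½·10.0·t² = 0. Positive root: t = (65.20 + √(65.20² + 2·10.0·51.3)) / 10.0 = (65.20 + 72.65) / 10.0 = 13.78 s.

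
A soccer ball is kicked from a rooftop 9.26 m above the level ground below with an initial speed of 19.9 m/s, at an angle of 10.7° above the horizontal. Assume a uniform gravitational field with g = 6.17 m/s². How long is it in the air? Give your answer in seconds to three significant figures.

2.43 s

Components: vₓ = 19.90 cos 10.7° = 19.55 m/s, v_y0 = 19.90 sin 10.7° = 3.695 m/s.
The projectile lands when y = 9.26 + (3.695) t − ½·6.17·t² = 0. Positive root: t = (3.695 + √(3.695² + 2·6.17·9.26)) / 6.17 = (3.695 + 11.31) / 6.17 = 2.432 s.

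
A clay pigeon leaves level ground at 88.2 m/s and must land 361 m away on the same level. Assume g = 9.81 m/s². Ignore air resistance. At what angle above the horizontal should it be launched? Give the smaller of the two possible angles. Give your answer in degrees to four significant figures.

R = v₀² sin 2θ / g gives sin 2θ = gR/v₀² = 9.81·361/88.2² = 0.4552.
2θ = 27.08° or 180° − 27.08° = 152.9°, so θ = 13.54° or 76.46°.
The smaller angle is 13.54°.

13.54°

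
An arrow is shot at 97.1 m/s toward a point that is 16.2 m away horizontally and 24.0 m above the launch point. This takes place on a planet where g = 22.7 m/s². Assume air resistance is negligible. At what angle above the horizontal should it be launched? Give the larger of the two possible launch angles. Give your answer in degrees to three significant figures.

88.8°

Trajectory: y = x tanθ − g x² (1 + tan²θ)/(2v₀²). With x = 16.2, y = 24.0, v₀ = 97.1, g = 22.7:
0.3159 tan²θ − 16.2 tanθ + (24.32) = 0.
tanθ = [16.2 ± √(16.2² − 4 × 0.3159 × (24.32))] / (2 × 0.3159) = (16.2 ± 15.22) / 0.6319, giving tanθ = 1.548 or 49.73.
θ = 57.13° or 88.85°; the larger is 88.85°.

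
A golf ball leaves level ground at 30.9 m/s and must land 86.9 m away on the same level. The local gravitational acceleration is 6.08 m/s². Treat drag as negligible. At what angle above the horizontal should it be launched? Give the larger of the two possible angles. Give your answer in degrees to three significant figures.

73.2°

Level-ground range R = v₀² sin(2θ)/g ⇒ sin(2θ) = gR/v₀² = 6.08 × 86.9 / 30.9² = 0.5534.
2θ = 33.60° or 180° − 33.60° = 146.4°, so θ = 16.80° or 73.20°.
The larger angle is 73.20°.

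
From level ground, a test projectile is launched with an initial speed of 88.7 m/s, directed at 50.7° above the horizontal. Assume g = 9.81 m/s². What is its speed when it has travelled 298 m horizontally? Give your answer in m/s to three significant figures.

vₓ = 88.70 cos 50.7° = 56.18 m/s; v_y0 = 88.70 sin 50.7° = 68.64 m/s.
x = vₓ t ⇒ t = 298/56.18 = 5.304 s.
Vertical velocity there: v_y = v_y0 − g t = 68.64 − 9.81 × 5.304 = 16.60 m/s.
Speed: √(vₓ² + v_y²) = √(56.18² + 16.60²) = 58.58 m/s.

58.6 m/s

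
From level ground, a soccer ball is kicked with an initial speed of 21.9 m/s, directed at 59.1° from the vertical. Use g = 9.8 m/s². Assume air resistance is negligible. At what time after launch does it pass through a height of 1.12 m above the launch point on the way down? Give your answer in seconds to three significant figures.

2.19 s

vₓ = 21.90 sin 59.1° = 18.79 m/s; v_y0 = 21.90 cos 59.1° = 11.25 m/s.
Require v_y0 t − ½ g t² = 1.12, i.e. 4.900 t² − 11.25 t + 1.12 = 0.
t = [11.25 ± √(11.25² − 2·9.80·1.12)] / 9.80 = (11.25 ± 10.22) / 9.80, so t = 0.1043 s or t = 2.191 s.
The descending-branch root is 2.191 s.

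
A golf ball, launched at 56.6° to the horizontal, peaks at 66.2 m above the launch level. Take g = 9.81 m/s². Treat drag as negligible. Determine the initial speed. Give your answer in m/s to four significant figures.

43.17 m/s

At the peak v_y = 0, so v_y0 = √(2gH) = √(2 × 9.81 × 66.2) = 36.04 m/s.
v_y0 = v₀ sin θ ⇒ v₀ = 36.04 / sin 56.6° = 43.17 m/s.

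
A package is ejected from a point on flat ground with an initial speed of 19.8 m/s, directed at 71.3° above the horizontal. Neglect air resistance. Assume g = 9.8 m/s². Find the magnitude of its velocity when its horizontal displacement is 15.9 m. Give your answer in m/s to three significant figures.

8.59 m/s

Resolve: vₓ = 19.80 cos 71.3° = 6.348 m/s and v_y0 = 19.80 sin 71.3° = 18.75 m/s.
At x = 15.9 m, t = x/vₓ = 15.9/6.348 = 2.505 s.
Vertical velocity there: v_y = v_y0 − g t = 18.75 − 9.80 × 2.505 = −5.791 m/s.
Speed: √(vₓ² + v_y²) = √(6.348² + 5.791²) = 8.593 m/s.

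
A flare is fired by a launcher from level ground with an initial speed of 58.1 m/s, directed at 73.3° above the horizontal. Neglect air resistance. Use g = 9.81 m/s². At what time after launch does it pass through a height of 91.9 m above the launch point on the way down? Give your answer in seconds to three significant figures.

Horizontal component vₓ = 58.10 cos 73.3° = 16.70 m/s; vertical v_y0 = 58.10 sin 73.3° = 55.65 m/s.
Require v_y0 t − ½ g t² = 91.9, i.e. 4.905 t² − 55.65 t + 91.9 = 0.
t = [55.65 ± √(55.65² − 2·9.81·91.9)] / 9.81 = (55.65 ± 35.97) / 9.81, so t = 2.006 s or t = 9.339 s.
The descending-branch root is 9.339 s.

9.34 s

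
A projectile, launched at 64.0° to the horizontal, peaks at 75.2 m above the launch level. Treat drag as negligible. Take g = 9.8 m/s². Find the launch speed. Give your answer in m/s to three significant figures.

42.7 m/s

At the peak v_y = 0, so v_y0 = √(2gH) = √(2 × 9.80 × 75.2) = 38.39 m/s.
v_y0 = v₀ sin θ ⇒ v₀ = 38.39 / sin 64.0° = 42.71 m/s.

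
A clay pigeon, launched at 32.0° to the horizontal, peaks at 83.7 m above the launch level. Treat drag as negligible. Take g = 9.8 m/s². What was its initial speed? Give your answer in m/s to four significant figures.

76.43 m/s

At the peak v_y = 0, so v_y0 = √(2gH) = √(2 × 9.80 × 83.7) = 40.50 m/s.
v_y0 = v₀ sin θ ⇒ v₀ = 40.50 / sin 32.0° = 76.43 m/s.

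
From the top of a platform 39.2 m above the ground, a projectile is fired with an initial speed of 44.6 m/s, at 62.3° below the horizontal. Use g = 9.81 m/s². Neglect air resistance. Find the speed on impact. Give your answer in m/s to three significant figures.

52.5 m/s

Resolve: vₓ = 44.60 cos 62.3° = 20.73 m/s and v_y0 = −39.49 m/s (downward).
With up positive and y = 0 at the ground: y(t) = 39.2 + (−39.49) t − 4.905 t². Setting y = 0 and taking the positive root: t = [−39.49 + √(39.49² + 2·9.81·39.2)] / 9.81 = (−39.49 + 48.25) / 9.81 = 0.8935 s.
Vertical velocity at impact: v_y = v_y0 − g t = −39.49 − 9.81 × 0.8935 = −48.25 m/s.
Speed: |v| = √(vₓ² + v_y²) = √(20.73² + 48.25²) = 52.52 m/s.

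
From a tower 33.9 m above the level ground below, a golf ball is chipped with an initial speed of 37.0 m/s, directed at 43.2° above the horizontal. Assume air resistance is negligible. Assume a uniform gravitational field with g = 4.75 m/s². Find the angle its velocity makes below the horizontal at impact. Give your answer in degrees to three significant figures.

49.0°

Components: vₓ = 37.00 cos 43.2° = 26.97 m/s, v_y0 = 37.00 sin 43.2° = 25.33 m/s.
Vertical motion (up positive, ground at y = 0): 2.375 t² − (25.33) t − 33.9 = 0, so t = (25.33 + √(25.33² + 2·4.75·33.9)) / 4.75 = (25.33 + 31.04) / 4.75 = 11.87 s.
At impact: v_y = v_y0 − g t = −31.04 m/s; vₓ = 26.97 m/s.
Angle below horizontal: arctan(|v_y|/vₓ) = arctan(31.04/26.97) = 49.01°.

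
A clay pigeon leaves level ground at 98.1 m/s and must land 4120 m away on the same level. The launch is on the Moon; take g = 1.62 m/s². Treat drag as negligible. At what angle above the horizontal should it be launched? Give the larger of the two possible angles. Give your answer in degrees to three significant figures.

68.0°

Level-ground range R = v₀² sin(2θ)/g ⇒ sin(2θ) = gR/v₀² = 1.62 × 4120 / 98.1² = 0.6935.
2θ = 43.91° or 180° − 43.91° = 136.1°, so θ = 21.96° or 68.04°.
The larger angle is 68.04°.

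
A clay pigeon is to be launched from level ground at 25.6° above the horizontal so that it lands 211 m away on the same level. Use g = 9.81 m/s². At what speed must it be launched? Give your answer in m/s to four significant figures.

Level-ground range: R = v₀² sin(2θ)/g, so v₀ = √(gR / sin 2θ).
v₀ = √(9.81 × 211 / sin 51.20°) = √(2070 / 0.7793) = √2656.0 = 51.54 m/s.

51.54 m/s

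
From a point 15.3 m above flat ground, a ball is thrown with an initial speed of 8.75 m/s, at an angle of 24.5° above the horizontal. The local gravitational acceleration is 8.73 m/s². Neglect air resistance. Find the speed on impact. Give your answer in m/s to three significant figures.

18.5 m/s

Components: vₓ = 8.750 cos 24.5° = 7.962 m/s, v_y0 = 8.750 sin 24.5° = 3.629 m/s.
With up positive and y = 0 at the ground: y(t) = 15.3 + (3.629) t − 4.365 t². Setting y = 0 and taking the positive root: t = [3.629 + √(3.629² + 2·8.73·15.3)] / 8.73 = (3.629 + 16.74) / 8.73 = 2.333 s.
Vertical velocity at impact: v_y = v_y0 − g t = 3.629 − 8.73 × 2.333 = −16.74 m/s.
Speed: |v| = √(vₓ² + v_y²) = √(7.962² + 16.74²) = 18.54 m/s.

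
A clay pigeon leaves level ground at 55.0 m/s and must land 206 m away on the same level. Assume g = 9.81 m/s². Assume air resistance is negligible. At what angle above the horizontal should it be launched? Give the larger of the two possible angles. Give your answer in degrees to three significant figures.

R = v₀² sin 2θ / g gives sin 2θ = gR/v₀² = 9.81·206/55.0² = 0.6681.
2θ = 41.92° or 180° − 41.92° = 138.1°, so θ = 20.96° or 69.04°.
The larger angle is 69.04°.

69.0°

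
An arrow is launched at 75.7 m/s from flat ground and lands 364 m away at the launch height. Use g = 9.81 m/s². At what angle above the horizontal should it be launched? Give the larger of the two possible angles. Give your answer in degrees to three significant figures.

From R = (v₀²/g) sin 2θ: sin 2θ = 9.81 × 364 / 5730.5 = 0.6231.
2θ = 38.55° or 180° − 38.55° = 141.5°, so θ = 19.27° or 70.73°.
The larger angle is 70.73°.

70.7°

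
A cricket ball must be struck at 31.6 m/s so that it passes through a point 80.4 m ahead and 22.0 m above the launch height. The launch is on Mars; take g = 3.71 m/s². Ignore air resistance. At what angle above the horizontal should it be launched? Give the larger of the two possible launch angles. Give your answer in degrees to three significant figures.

Trajectory: y = x tanθ − g x² (1 + tan²θ)/(2v₀²). With x = 80.4, y = 22.0, v₀ = 31.6, g = 3.71:
12.01 tan²θ − 80.4 tanθ + (34.01) = 0.
tanθ = [80.4 ± √(80.4² − 4 × 12.01 × (34.01))] / (2 × 12.01) = (80.4 ± 69.50) / 24.02, giving tanθ = 0.4537 or 6.242.
θ = 24.41° or 80.90°; the larger is 80.90°.

80.9°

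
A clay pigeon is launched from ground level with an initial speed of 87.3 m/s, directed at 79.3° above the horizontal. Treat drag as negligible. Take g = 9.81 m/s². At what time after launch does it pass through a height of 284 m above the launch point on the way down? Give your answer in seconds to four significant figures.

vₓ = 87.30 cos 79.3° = 16.21 m/s; v_y0 = 87.30 sin 79.3° = 85.78 m/s.
Height y(t) = 85.78 t − 4.905 t² = 284 gives 4.905 t² − 85.78 t + 284 = 0.
t = [85.78 ± √(85.78² − 2·9.81·284)] / 9.81 = (85.78 ± 42.27) / 9.81, so t = 4.436 s or t = 13.05 s.
The descending-branch root is 13.05 s.

13.05 s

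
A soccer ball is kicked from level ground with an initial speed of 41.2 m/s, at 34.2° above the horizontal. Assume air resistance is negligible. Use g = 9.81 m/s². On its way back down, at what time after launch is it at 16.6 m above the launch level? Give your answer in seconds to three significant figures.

Horizontal component vₓ = 41.20 cos 34.2° = 34.08 m/s; vertical v_y0 = 41.20 sin 34.2° = 23.16 m/s.
Set y = v_y0 t − ½ g t² = 16.6: 4.905 t² − 23.16 t + 16.6 = 0.
t = [23.16 ± √(23.16² − 2·9.81·16.6)] / 9.81 = (23.16 ± 14.51) / 9.81, so t = 0.8813 s or t = 3.840 s.
The descending-branch root is 3.840 s.

3.84 s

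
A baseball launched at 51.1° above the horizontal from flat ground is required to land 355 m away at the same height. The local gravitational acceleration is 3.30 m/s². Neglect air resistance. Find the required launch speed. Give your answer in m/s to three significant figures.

34.6 m/s

Level-ground range: R = v₀² sin(2θ)/g, so v₀ = √(gR / sin 2θ).
v₀ = √(3.30 × 355 / sin 102.2°) = √(1172 / 0.9774) = √1198.6 = 34.62 m/s.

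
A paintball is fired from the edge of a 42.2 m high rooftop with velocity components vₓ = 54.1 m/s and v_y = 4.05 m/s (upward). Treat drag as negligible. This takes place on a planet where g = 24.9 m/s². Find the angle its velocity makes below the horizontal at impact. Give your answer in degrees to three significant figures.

The projectile lands when y = 42.2 + (4.050) t − ½·24.9·t² = 0. Positive root: t = (4.050 + √(4.050² + 2·24.9·42.2)) / 24.9 = (4.050 + 46.02) / 24.9 = 2.011 s.
At impact: v_y = v_y0 − g t = −46.02 m/s; vₓ = 54.10 m/s.
Angle below horizontal: arctan(|v_y|/vₓ) = arctan(46.02/54.10) = 40.39°.

40.4°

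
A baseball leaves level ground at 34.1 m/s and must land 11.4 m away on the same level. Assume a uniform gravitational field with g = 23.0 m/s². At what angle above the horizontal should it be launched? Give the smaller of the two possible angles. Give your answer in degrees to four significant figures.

6.516°

R = v₀² sin 2θ / g gives sin 2θ = gR/v₀² = 23.0·11.4/34.1² = 0.2255.
2θ = 13.03° or 180° − 13.03° = 167.0°, so θ = 6.516° or 83.48°.
The smaller angle is 6.516°.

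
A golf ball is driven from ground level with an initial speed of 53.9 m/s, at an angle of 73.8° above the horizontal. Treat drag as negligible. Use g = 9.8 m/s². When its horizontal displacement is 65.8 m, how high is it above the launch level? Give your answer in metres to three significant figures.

Components: vₓ = 53.90 cos 73.8° = 15.04 m/s, v_y0 = 53.90 sin 73.8° = 51.76 m/s.
At x = 65.8 m, t = x/vₓ = 65.8/15.04 = 4.376 s.
Height: y = v_y0 t − ½ g t² = 51.76 × 4.376 − 4.900 × 4.376² = 226.5 − 93.82 = 132.7 m.

133 m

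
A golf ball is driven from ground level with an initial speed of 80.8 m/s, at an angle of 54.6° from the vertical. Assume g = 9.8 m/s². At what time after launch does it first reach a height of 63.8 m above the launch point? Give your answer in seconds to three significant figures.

1.65 s

vₓ = 80.80 sin 54.6° = 65.86 m/s; v_y0 = 80.80 cos 54.6° = 46.81 m/s.
Require v_y0 t − ½ g t² = 63.8, i.e. 4.900 t² − 46.81 t + 63.8 = 0.
Quadratic formula: t = (46.81 ± √940.31) / 9.80 = (46.81 ± 30.66) / 9.80 → t = 1.647 s or 7.905 s.
The first (ascending) time is 1.647 s.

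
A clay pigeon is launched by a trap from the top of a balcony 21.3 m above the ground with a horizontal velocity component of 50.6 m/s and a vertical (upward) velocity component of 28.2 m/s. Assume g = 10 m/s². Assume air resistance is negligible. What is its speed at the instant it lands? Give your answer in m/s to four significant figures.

Vertical motion (up positive, ground at y = 0): 5.000 t² − (28.20) t − 21.3 = 0, so t = (28.20 + √(28.20² + 2·10.0·21.3)) / 10.0 = (28.20 + 34.95) / 10.0 = 6.315 s.
Vertical velocity at impact: v_y = v_y0 − g t = 28.20 − 10.0 × 6.315 = −34.95 m/s.
Speed: |v| = √(vₓ² + v_y²) = √(50.60² + 34.95²) = 61.49 m/s.

61.49 m/s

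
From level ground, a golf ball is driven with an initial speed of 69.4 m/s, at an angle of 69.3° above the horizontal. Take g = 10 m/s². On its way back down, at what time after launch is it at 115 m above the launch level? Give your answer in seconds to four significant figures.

10.87 s

Horizontal component vₓ = 69.40 cos 69.3° = 24.53 m/s; vertical v_y0 = 69.40 sin 69.3° = 64.92 m/s.
Height y(t) = 64.92 t − 5.000 t² = 115 gives 5.000 t² − 64.92 t + 115 = 0.
Quadratic formula: t = (64.92 ± √1914.6) / 10.0 = (64.92 ± 43.76) / 10.0 → t = 2.116 s or 10.87 s.
The descending-branch root is 10.87 s.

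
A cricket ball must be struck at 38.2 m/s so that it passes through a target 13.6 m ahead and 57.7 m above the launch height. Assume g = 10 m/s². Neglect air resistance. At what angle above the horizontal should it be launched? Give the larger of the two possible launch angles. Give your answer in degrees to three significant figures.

86.3°

Trajectory: y = x tanθ − g x² (1 + tan²θ)/(2v₀²). With x = 13.6, y = 57.7, v₀ = 38.2, g = 10.0:
0.6338 tan²θ − 13.6 tanθ + (58.33) = 0.
tanθ = [13.6 ± √(13.6² − 4 × 0.6338 × (58.33))] / (2 × 0.6338) = (13.6 ± 6.090) / 1.268, giving tanθ = 5.925 or 15.53.
θ = 80.42° or 86.32°; the larger is 86.32°.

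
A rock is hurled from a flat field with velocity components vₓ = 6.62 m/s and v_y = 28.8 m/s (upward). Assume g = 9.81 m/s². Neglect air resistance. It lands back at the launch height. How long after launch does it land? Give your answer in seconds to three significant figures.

It returns to y = 0 when t = 2 v_y0 / g = 2(28.80)/9.81 = 5.872 s.

5.87 s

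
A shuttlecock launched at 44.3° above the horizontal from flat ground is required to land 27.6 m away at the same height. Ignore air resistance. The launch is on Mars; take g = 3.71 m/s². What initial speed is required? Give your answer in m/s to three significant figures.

On level ground R = v₀² sin 2θ / g ⇒ v₀ = √(gR / sin 2θ).
v₀ = √(3.71 × 27.6 / sin 88.60°) = √(102.4 / 0.9997) = √102.43 = 10.12 m/s.

10.1 m/s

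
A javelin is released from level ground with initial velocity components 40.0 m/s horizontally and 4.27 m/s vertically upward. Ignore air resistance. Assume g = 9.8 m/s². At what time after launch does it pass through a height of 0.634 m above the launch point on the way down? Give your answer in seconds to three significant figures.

Height y(t) = 4.270 t − 4.900 t² = 0.634 gives 4.900 t² − 4.270 t + 0.634 = 0.
t = [4.270 ± √(4.270² − 2·9.80·0.634)] / 9.80 = (4.270 ± 2.410) / 9.80, so t = 0.1898 s or t = 0.6816 s.
The descending-branch root is 0.6816 s.

0.682 s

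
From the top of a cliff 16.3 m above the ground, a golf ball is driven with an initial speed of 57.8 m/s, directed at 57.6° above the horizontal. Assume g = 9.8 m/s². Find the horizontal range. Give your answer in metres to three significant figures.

Resolve: vₓ = 57.80 cos 57.6° = 30.97 m/s and v_y0 = 57.80 sin 57.6° = 48.80 m/s.
Vertical motion (up positive, ground at y = 0): 4.900 t² − (48.80) t − 16.3 = 0, so t = (48.80 + √(48.80² + 2·9.80·16.3)) / 9.80 = (48.80 + 51.97) / 9.80 = 10.28 s.
Horizontal distance: R = vₓ t = 30.97 × 10.28 = 318.5 m.

318 m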